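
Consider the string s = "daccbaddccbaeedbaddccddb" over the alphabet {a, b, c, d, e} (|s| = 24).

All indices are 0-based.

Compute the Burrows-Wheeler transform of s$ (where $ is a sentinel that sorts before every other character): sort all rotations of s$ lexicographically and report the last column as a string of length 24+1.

bdbbbdcdcccaddc$deddcaaea

rank  rotation                   last
    0  $daccbaddccbaeedbaddccddb  b
    1  accbaddccbaeedbaddccddb$d  d
    2  addccbaeedbaddccddb$daccb  b
    3  addccddb$daccbaddccbaeedb  b
    4  aeedbaddccddb$daccbaddccb  b
    5  b$daccbaddccbaeedbaddccdd  d
    6  baddccbaeedbaddccddb$dacc  c
    7  baddccddb$daccbaddccbaeed  d
    8  baeedbaddccddb$daccbaddcc  c
    9  cbaddccbaeedbaddccddb$dac  c
   10  cbaeedbaddccddb$daccbaddc  c
   11  ccbaddccbaeedbaddccddb$da  a
   12  ccbaeedbaddccddb$daccbadd  d
   13  ccddb$daccbaddccbaeedbadd  d
   14  cddb$daccbaddccbaeedbaddc  c
   15  daccbaddccbaeedbaddccddb$  $
   16  db$daccbaddccbaeedbaddccd  d
   17  dbaddccddb$daccbaddccbaee  e
   18  dccbaeedbaddccddb$daccbad  d
   19  dccddb$daccbaddccbaeedbad  d
   20  ddb$daccbaddccbaeedbaddcc  c
   21  ddccbaeedbaddccddb$daccba  a
   22  ddccddb$daccbaddccbaeedba  a
   23  edbaddccddb$daccbaddccbae  e
   24  eedbaddccddb$daccbaddccba  a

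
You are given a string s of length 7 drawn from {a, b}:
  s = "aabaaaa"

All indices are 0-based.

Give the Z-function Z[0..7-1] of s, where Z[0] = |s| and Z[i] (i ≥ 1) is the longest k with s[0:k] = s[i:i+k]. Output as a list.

[7, 1, 0, 2, 2, 2, 1]

Z[0]=7
i=1: i≥r, start 0; Z[1]=1 grow→box=[1,2)
i=2: i≥r, start 0; Z[2]=0
i=3: i≥r, start 0; Z[3]=2 grow→box=[3,5)
i=4: min(r-i=1, Z[1]=1)=1; Z[4]=2 grow→box=[4,6)
i=5: min(r-i=1, Z[1]=1)=1; Z[5]=2 grow→box=[5,7)
i=6: min(r-i=1, Z[1]=1)=1; Z[6]=1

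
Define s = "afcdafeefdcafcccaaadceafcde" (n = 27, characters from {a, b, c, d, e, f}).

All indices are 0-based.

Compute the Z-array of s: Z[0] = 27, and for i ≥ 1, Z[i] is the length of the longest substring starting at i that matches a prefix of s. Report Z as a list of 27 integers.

Z[0]=27
i=1: i≥r, start 0; Z[1]=0
i=2: i≥r, start 0; Z[2]=0
i=3: i≥r, start 0; Z[3]=0
i=4: i≥r, start 0; Z[4]=2 scan→box=[4,6)
i=5: min(r-i=1, Z[1]=0)=0; Z[5]=0
i=6: i≥r, start 0; Z[6]=0
i=7: i≥r, start 0; Z[7]=0
i=8: i≥r, start 0; Z[8]=0
i=9: i≥r, start 0; Z[9]=0
i=10: i≥r, start 0; Z[10]=0
i=11: i≥r, start 0; Z[11]=3 scan→box=[11,14)
i=12: min(r-i=2, Z[1]=0)=0; Z[12]=0
i=13: min(r-i=1, Z[2]=0)=0; Z[13]=0
i=14: i≥r, start 0; Z[14]=0
i=15: i≥r, start 0; Z[15]=0
i=16: i≥r, start 0; Z[16]=1 scan→box=[16,17)
i=17: i≥r, start 0; Z[17]=1 scan→box=[17,18)
i=18: i≥r, start 0; Z[18]=1 scan→box=[18,19)
i=19: i≥r, start 0; Z[19]=0
i=20: i≥r, start 0; Z[20]=0
i=21: i≥r, start 0; Z[21]=0
i=22: i≥r, start 0; Z[22]=4 scan→box=[22,26)
i=23: min(r-i=3, Z[1]=0)=0; Z[23]=0
i=24: min(r-i=2, Z[2]=0)=0; Z[24]=0
i=25: min(r-i=1, Z[3]=0)=0; Z[25]=0
i=26: i≥r, start 0; Z[26]=0

[27, 0, 0, 0, 2, 0, 0, 0, 0, 0, 0, 3, 0, 0, 0, 0, 1, 1, 1, 0, 0, 0, 4, 0, 0, 0, 0]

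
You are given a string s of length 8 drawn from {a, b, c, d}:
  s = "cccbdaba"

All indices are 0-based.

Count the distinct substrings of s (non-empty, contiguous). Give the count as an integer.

rank | idx | suffix
   0 |   7 | a
   1 |   5 | aba
   2 |   6 | ba
   3 |   3 | bdaba
   4 |   2 | cbdaba
   5 |   1 | ccbdaba
   6 |   0 | cccbdaba
   7 |   4 | daba

SA = [7, 5, 6, 3, 2, 1, 0, 4]
rank  pair      lcp
   1  s[7:],s[5:]  1  'a'
   2  s[5:],s[6:]  0  ''
   3  s[6:],s[3:]  1  'b'
   4  s[3:],s[2:]  0  ''
   5  s[2:],s[1:]  1  'c'
   6  s[1:],s[0:]  2  'cc'
   7  s[0:],s[4:]  0  ''

n(n+1)/2 = 8·9/2 = 36
Σ LCP = 0 + 1 + 0 + 1 + 0 + 1 + 2 + 0 = 5
distinct = 36 − 5 = 31

31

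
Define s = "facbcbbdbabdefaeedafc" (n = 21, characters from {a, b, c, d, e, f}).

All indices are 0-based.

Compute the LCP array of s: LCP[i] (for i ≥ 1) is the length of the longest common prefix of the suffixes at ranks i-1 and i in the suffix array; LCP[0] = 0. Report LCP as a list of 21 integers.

[0, 1, 1, 1, 0, 1, 1, 1, 2, 0, 1, 2, 0, 1, 1, 0, 1, 1, 0, 2, 1]

sorted suffixes:
  #0 SA[0]=9  'abdefaeedafc'
  #1 SA[1]=1  'acbcbbdbabdefaeedafc'
  #2 SA[2]=14  'aeedafc'
  #3 SA[3]=18  'afc'
  #4 SA[4]=8  'babdefaeedafc'
  #5 SA[5]=5  'bbdbabdefaeedafc'
  #6 SA[6]=3  'bcbbdbabdefaeedafc'
  #7 SA[7]=6  'bdbabdefaeedafc'
  #8 SA[8]=10  'bdefaeedafc'
  #9 SA[9]=20  'c'
  #10 SA[10]=4  'cbbdbabdefaeedafc'
  #11 SA[11]=2  'cbcbbdbabdefaeedafc'
  #12 SA[12]=17  'dafc'
  #13 SA[13]=7  'dbabdefaeedafc'
  #14 SA[14]=11  'defaeedafc'
  #15 SA[15]=16  'edafc'
  #16 SA[16]=15  'eedafc'
  #17 SA[17]=12  'efaeedafc'
  #18 SA[18]=0  'facbcbbdbabdefaeedafc'
  #19 SA[19]=13  'faeedafc'
  #20 SA[20]=19  'fc'

SA = [9, 1, 14, 18, 8, 5, 3, 6, 10, 20, 4, 2, 17, 7, 11, 16, 15, 12, 0, 13, 19]
i: (SA[i-1],SA[i]) lcp shared
  1: (9,1) 1 'a'
  2: (1,14) 1 'a'
  3: (14,18) 1 'a'
  4: (18,8) 0 ''
  5: (8,5) 1 'b'
  6: (5,3) 1 'b'
  7: (3,6) 1 'b'
  8: (6,10) 2 'bd'
  9: (10,20) 0 ''
  10: (20,4) 1 'c'
  11: (4,2) 2 'cb'
  12: (2,17) 0 ''
  13: (17,7) 1 'd'
  14: (7,11) 1 'd'
  15: (11,16) 0 ''
  16: (16,15) 1 'e'
  17: (15,12) 1 'e'
  18: (12,0) 0 ''
  19: (0,13) 2 'fa'
  20: (13,19) 1 'f'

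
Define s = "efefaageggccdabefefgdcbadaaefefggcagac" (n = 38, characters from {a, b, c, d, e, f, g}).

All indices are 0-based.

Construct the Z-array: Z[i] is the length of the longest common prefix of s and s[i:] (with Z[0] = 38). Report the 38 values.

Z[0]=38
i=1: outside box; Z[1]=0
i=2: outside box; Z[2]=2 grow→box=[2,4)
i=3: min(r-i=1, Z[1]=0)=0; Z[3]=0
i=4: outside box; Z[4]=0
i=5: outside box; Z[5]=0
i=6: outside box; Z[6]=0
i=7: outside box; Z[7]=1 grow→box=[7,8)
i=8: outside box; Z[8]=0
i=9: outside box; Z[9]=0
i=10: outside box; Z[10]=0
i=11: outside box; Z[11]=0
i=12: outside box; Z[12]=0
i=13: outside box; Z[13]=0
i=14: outside box; Z[14]=0
i=15: outside box; Z[15]=4 grow→box=[15,19)
i=16: min(r-i=3, Z[1]=0)=0; Z[16]=0
i=17: min(r-i=2, Z[2]=2)=2; Z[17]=2
i=18: min(r-i=1, Z[3]=0)=0; Z[18]=0
i=19: outside box; Z[19]=0
i=20: outside box; Z[20]=0
i=21: outside box; Z[21]=0
i=22: outside box; Z[22]=0
i=23: outside box; Z[23]=0
i=24: outside box; Z[24]=0
i=25: outside box; Z[25]=0
i=26: outside box; Z[26]=0
i=27: outside box; Z[27]=4 grow→box=[27,31)
i=28: min(r-i=3, Z[1]=0)=0; Z[28]=0
i=29: min(r-i=2, Z[2]=2)=2; Z[29]=2
i=30: min(r-i=1, Z[3]=0)=0; Z[30]=0
i=31: outside box; Z[31]=0
i=32: outside box; Z[32]=0
i=33: outside box; Z[33]=0
i=34: outside box; Z[34]=0
i=35: outside box; Z[35]=0
i=36: outside box; Z[36]=0
i=37: outside box; Z[37]=0

[38, 0, 2, 0, 0, 0, 0, 1, 0, 0, 0, 0, 0, 0, 0, 4, 0, 2, 0, 0, 0, 0, 0, 0, 0, 0, 0, 4, 0, 2, 0, 0, 0, 0, 0, 0, 0, 0]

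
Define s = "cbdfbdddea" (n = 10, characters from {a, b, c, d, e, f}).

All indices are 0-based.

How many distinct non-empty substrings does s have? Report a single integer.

49

rank→(start, suffix):
  0 → (9, 'a')
  1 → (4, 'bdddea')
  2 → (1, 'bdfbdddea')
  3 → (0, 'cbdfbdddea')
  4 → (5, 'dddea')
  5 → (6, 'ddea')
  6 → (7, 'dea')
  7 → (2, 'dfbdddea')
  8 → (8, 'ea')
  9 → (3, 'fbdddea')

SA = [9, 4, 1, 0, 5, 6, 7, 2, 8, 3]
i: (SA[i-1],SA[i]) lcp shared
  1: (9,4) 0 ''
  2: (4,1) 2 'bd'
  3: (1,0) 0 ''
  4: (0,5) 0 ''
  5: (5,6) 2 'dd'
  6: (6,7) 1 'd'
  7: (7,2) 1 'd'
  8: (2,8) 0 ''
  9: (8,3) 0 ''

n(n+1)/2 = 10·11/2 = 55
Σ LCP = 0 + 0 + 2 + 0 + 0 + 2 + 1 + 1 + 0 + 0 = 6
distinct = 55 − 6 = 49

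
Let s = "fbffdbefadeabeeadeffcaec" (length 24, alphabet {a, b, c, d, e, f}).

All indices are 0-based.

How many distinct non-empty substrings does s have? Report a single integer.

sorted suffixes:
  #0 SA[0]=11  'abeeadeffcaec'
  #1 SA[1]=8  'adeabeeadeffcaec'
  #2 SA[2]=15  'adeffcaec'
  #3 SA[3]=21  'aec'
  #4 SA[4]=12  'beeadeffcaec'
  #5 SA[5]=5  'befadeabeeadeffcaec'
  #6 SA[6]=1  'bffdbefadeabeeadeffcaec'
  #7 SA[7]=23  'c'
  #8 SA[8]=20  'caec'
  #9 SA[9]=4  'dbefadeabeeadeffcaec'
  #10 SA[10]=9  'deabeeadeffcaec'
  #11 SA[11]=16  'deffcaec'
  #12 SA[12]=10  'eabeeadeffcaec'
  #13 SA[13]=14  'eadeffcaec'
  #14 SA[14]=22  'ec'
  #15 SA[15]=13  'eeadeffcaec'
  #16 SA[16]=6  'efadeabeeadeffcaec'
  #17 SA[17]=17  'effcaec'
  #18 SA[18]=7  'fadeabeeadeffcaec'
  #19 SA[19]=0  'fbffdbefadeabeeadeffcaec'
  #20 SA[20]=19  'fcaec'
  #21 SA[21]=3  'fdbefadeabeeadeffcaec'
  #22 SA[22]=18  'ffcaec'
  #23 SA[23]=2  'ffdbefadeabeeadeffcaec'

SA = [11, 8, 15, 21, 12, 5, 1, 23, 20, 4, 9, 16, 10, 14, 22, 13, 6, 17, 7, 0, 19, 3, 18, 2]
i: (SA[i-1],SA[i]) lcp shared
  1: (11,8) 1 'a'
  2: (8,15) 3 'ade'
  3: (15,21) 1 'a'
  4: (21,12) 0 ''
  5: (12,5) 2 'be'
  6: (5,1) 1 'b'
  7: (1,23) 0 ''
  8: (23,20) 1 'c'
  9: (20,4) 0 ''
  10: (4,9) 1 'd'
  11: (9,16) 2 'de'
  12: (16,10) 0 ''
  13: (10,14) 2 'ea'
  14: (14,22) 1 'e'
  15: (22,13) 1 'e'
  16: (13,6) 1 'e'
  17: (6,17) 2 'ef'
  18: (17,7) 0 ''
  19: (7,0) 1 'f'
  20: (0,19) 1 'f'
  21: (19,3) 1 'f'
  22: (3,18) 1 'f'
  23: (18,2) 2 'ff'

n(n+1)/2 = 24·25/2 = 300
Σ LCP = 0 + 1 + 3 + 1 + 0 + 2 + 1 + 0 + 1 + 0 + 1 + 2 + 0 + 2 + 1 + 1 + 1 + 2 + 0 + 1 + 1 + 1 + 1 + 2 = 25
distinct = 300 − 25 = 275

275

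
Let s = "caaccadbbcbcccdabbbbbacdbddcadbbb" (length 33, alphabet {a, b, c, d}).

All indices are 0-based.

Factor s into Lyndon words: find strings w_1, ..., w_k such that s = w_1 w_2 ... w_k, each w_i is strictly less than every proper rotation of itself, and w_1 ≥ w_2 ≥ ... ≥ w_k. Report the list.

["c", "aaccadbbcbcccdabbbbbacdbddcadbbb"]

emit factor 1: 'c' (i=0, period=1)
emit factor 2: 'aaccadbbcbcccdabbbbbacdbddcadbbb' (i=1, period=32)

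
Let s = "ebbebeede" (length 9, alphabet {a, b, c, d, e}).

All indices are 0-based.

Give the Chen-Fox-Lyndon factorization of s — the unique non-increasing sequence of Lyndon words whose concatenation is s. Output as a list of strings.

emit factor 1: 'e' (i=0, period=1)
emit factor 2: 'bbebeede' (i=1, period=8)

["e", "bbebeede"]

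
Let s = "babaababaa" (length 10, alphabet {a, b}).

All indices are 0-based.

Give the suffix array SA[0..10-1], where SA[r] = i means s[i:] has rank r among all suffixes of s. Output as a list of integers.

[9, 8, 3, 6, 1, 4, 7, 2, 5, 0]

rank | idx | suffix
   0 |   9 | a
   1 |   8 | aa
   2 |   3 | aababaa
   3 |   6 | abaa
   4 |   1 | abaababaa
   5 |   4 | ababaa
   6 |   7 | baa
   7 |   2 | baababaa
   8 |   5 | babaa
   9 |   0 | babaababaa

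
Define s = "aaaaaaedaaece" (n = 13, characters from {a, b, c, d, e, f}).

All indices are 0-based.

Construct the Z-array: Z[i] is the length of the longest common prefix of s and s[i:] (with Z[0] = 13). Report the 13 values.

Z[0]=13
i=1: outside box; Z[1]=5 scan→box=[1,6)
i=2: min(r-i=4, Z[1]=5)=4; Z[2]=4
i=3: min(r-i=3, Z[2]=4)=3; Z[3]=3
i=4: min(r-i=2, Z[3]=3)=2; Z[4]=2
i=5: min(r-i=1, Z[4]=2)=1; Z[5]=1
i=6: outside box; Z[6]=0
i=7: outside box; Z[7]=0
i=8: outside box; Z[8]=2 scan→box=[8,10)
i=9: min(r-i=1, Z[1]=5)=1; Z[9]=1
i=10: outside box; Z[10]=0
i=11: outside box; Z[11]=0
i=12: outside box; Z[12]=0

[13, 5, 4, 3, 2, 1, 0, 0, 2, 1, 0, 0, 0]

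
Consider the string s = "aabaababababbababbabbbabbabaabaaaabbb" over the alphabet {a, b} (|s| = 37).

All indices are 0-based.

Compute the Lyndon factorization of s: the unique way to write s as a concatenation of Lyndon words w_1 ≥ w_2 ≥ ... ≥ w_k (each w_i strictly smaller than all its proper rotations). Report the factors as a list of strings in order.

["aabaababababbababbabbbabbab", "aab", "aaaabbb"]

emit factor 1: 'aabaababababbababbabbbabbab' (i=0, period=27)
emit factor 2: 'aab' (i=27, period=3)
emit factor 3: 'aaaabbb' (i=30, period=7)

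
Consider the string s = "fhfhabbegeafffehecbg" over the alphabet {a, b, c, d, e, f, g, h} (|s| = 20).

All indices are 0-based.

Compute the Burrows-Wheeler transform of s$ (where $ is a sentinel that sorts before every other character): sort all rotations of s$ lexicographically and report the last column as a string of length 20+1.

rank  rotation               last
    0  $fhfhabbegeafffehecbg  g
    1  abbegeafffehecbg$fhfh  h
    2  afffehecbg$fhfhabbege  e
    3  bbegeafffehecbg$fhfha  a
    4  begeafffehecbg$fhfhab  b
    5  bg$fhfhabbegeafffehec  c
    6  cbg$fhfhabbegeafffehe  e
    7  eafffehecbg$fhfhabbeg  g
    8  ecbg$fhfhabbegeafffeh  h
    9  egeafffehecbg$fhfhabb  b
   10  ehecbg$fhfhabbegeafff  f
   11  fehecbg$fhfhabbegeaff  f
   12  ffehecbg$fhfhabbegeaf  f
   13  fffehecbg$fhfhabbegea  a
   14  fhabbegeafffehecbg$fh  h
   15  fhfhabbegeafffehecbg$  $
   16  g$fhfhabbegeafffehecb  b
   17  geafffehecbg$fhfhabbe  e
   18  habbegeafffehecbg$fhf  f
   19  hecbg$fhfhabbegeafffe  e
   20  hfhabbegeafffehecbg$f  f

gheabceghbfffah$befef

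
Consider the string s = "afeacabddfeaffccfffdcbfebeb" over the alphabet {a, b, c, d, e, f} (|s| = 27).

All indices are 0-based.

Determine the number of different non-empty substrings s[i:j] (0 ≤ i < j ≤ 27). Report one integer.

349

sorted suffixes:
  #0 SA[0]=5  'abddfeaffccfffdcbfebeb'
  #1 SA[1]=3  'acabddfeaffccfffdcbfebeb'
  #2 SA[2]=0  'afeacabddfeaffccfffdcbfebeb'
  #3 SA[3]=11  'affccfffdcbfebeb'
  #4 SA[4]=26  'b'
  #5 SA[5]=6  'bddfeaffccfffdcbfebeb'
  #6 SA[6]=24  'beb'
  #7 SA[7]=21  'bfebeb'
  #8 SA[8]=4  'cabddfeaffccfffdcbfebeb'
  #9 SA[9]=20  'cbfebeb'
  #10 SA[10]=14  'ccfffdcbfebeb'
  #11 SA[11]=15  'cfffdcbfebeb'
  #12 SA[12]=19  'dcbfebeb'
  #13 SA[13]=7  'ddfeaffccfffdcbfebeb'
  #14 SA[14]=8  'dfeaffccfffdcbfebeb'
  #15 SA[15]=2  'eacabddfeaffccfffdcbfebeb'
  #16 SA[16]=10  'eaffccfffdcbfebeb'
  #17 SA[17]=25  'eb'
  #18 SA[18]=23  'ebeb'
  #19 SA[19]=13  'fccfffdcbfebeb'
  #20 SA[20]=18  'fdcbfebeb'
  #21 SA[21]=1  'feacabddfeaffccfffdcbfebeb'
  #22 SA[22]=9  'feaffccfffdcbfebeb'
  #23 SA[23]=22  'febeb'
  #24 SA[24]=12  'ffccfffdcbfebeb'
  #25 SA[25]=17  'ffdcbfebeb'
  #26 SA[26]=16  'fffdcbfebeb'

SA = [5, 3, 0, 11, 26, 6, 24, 21, 4, 20, 14, 15, 19, 7, 8, 2, 10, 25, 23, 13, 18, 1, 9, 22, 12, 17, 16]
rank  pair      lcp
   1  s[5:],s[3:]  1  'a'
   2  s[3:],s[0:]  1  'a'
   3  s[0:],s[11:]  2  'af'
   4  s[11:],s[26:]  0  ''
   5  s[26:],s[6:]  1  'b'
   6  s[6:],s[24:]  1  'b'
   7  s[24:],s[21:]  1  'b'
   8  s[21:],s[4:]  0  ''
   9  s[4:],s[20:]  1  'c'
  10  s[20:],s[14:]  1  'c'
  11  s[14:],s[15:]  1  'c'
  12  s[15:],s[19:]  0  ''
  13  s[19:],s[7:]  1  'd'
  14  s[7:],s[8:]  1  'd'
  15  s[8:],s[2:]  0  ''
  16  s[2:],s[10:]  2  'ea'
  17  s[10:],s[25:]  1  'e'
  18  s[25:],s[23:]  2  'eb'
  19  s[23:],s[13:]  0  ''
  20  s[13:],s[18:]  1  'f'
  21  s[18:],s[1:]  1  'f'
  22  s[1:],s[9:]  3  'fea'
  23  s[9:],s[22:]  2  'fe'
  24  s[22:],s[12:]  1  'f'
  25  s[12:],s[17:]  2  'ff'
  26  s[17:],s[16:]  2  'ff'

n(n+1)/2 = 27·28/2 = 378
Σ LCP = 0 + 1 + 1 + 2 + 0 + 1 + 1 + 1 + 0 + 1 + 1 + 1 + 0 + 1 + 1 + 0 + 2 + 1 + 2 + 0 + 1 + 1 + 3 + 2 + 1 + 2 + 2 = 29
distinct = 378 − 29 = 349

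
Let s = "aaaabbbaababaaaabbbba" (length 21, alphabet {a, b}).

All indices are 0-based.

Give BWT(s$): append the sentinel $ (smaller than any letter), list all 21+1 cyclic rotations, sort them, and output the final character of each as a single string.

rank  rotation                last
    0  $aaaabbbaababaaaabbbba  a
    1  a$aaaabbbaababaaaabbbb  b
    2  aaaabbbaababaaaabbbba$  $
    3  aaaabbbba$aaaabbbaabab  b
    4  aaabbbaababaaaabbbba$a  a
    5  aaabbbba$aaaabbbaababa  a
    6  aababaaaabbbba$aaaabbb  b
    7  aabbbaababaaaabbbba$aa  a
    8  aabbbba$aaaabbbaababaa  a
    9  abaaaabbbba$aaaabbbaab  b
   10  ababaaaabbbba$aaaabbba  a
   11  abbbaababaaaabbbba$aaa  a
   12  abbbba$aaaabbbaababaaa  a
   13  ba$aaaabbbaababaaaabbb  b
   14  baaaabbbba$aaaabbbaaba  a
   15  baababaaaabbbba$aaaabb  b
   16  babaaaabbbba$aaaabbbaa  a
   17  bba$aaaabbbaababaaaabb  b
   18  bbaababaaaabbbba$aaaab  b
   19  bbba$aaaabbbaababaaaab  b
   20  bbbaababaaaabbbba$aaaa  a
   21  bbbba$aaaabbbaababaaaa  a

ab$baabaabaaabababbbaa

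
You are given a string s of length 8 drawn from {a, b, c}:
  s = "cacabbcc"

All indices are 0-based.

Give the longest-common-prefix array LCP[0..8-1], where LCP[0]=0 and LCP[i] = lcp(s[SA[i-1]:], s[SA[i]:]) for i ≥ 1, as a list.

rank | idx | suffix
   0 |   3 | abbcc
   1 |   1 | acabbcc
   2 |   4 | bbcc
   3 |   5 | bcc
   4 |   7 | c
   5 |   2 | cabbcc
   6 |   0 | cacabbcc
   7 |   6 | cc

SA = [3, 1, 4, 5, 7, 2, 0, 6]
[i] adj suffixes → lcp
  [1] 3/1 → 1 ('a')
  [2] 1/4 → 0 ('')
  [3] 4/5 → 1 ('b')
  [4] 5/7 → 0 ('')
  [5] 7/2 → 1 ('c')
  [6] 2/0 → 2 ('ca')
  [7] 0/6 → 1 ('c')

[0, 1, 0, 1, 0, 1, 2, 1]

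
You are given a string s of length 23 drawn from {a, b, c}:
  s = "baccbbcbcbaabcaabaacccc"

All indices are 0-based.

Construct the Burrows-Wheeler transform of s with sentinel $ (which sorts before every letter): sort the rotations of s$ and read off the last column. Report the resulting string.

rank  rotation                  last
    0  $baccbbcbcbaabcaabaacccc  c
    1  aabaacccc$baccbbcbcbaabc  c
    2  aabcaabaacccc$baccbbcbcb  b
    3  aacccc$baccbbcbcbaabcaab  b
    4  abaacccc$baccbbcbcbaabca  a
    5  abcaabaacccc$baccbbcbcba  a
    6  accbbcbcbaabcaabaacccc$b  b
    7  acccc$baccbbcbcbaabcaaba  a
    8  baabcaabaacccc$baccbbcbc  c
    9  baacccc$baccbbcbcbaabcaa  a
   10  baccbbcbcbaabcaabaacccc$  $
   11  bbcbcbaabcaabaacccc$bacc  c
   12  bcaabaacccc$baccbbcbcbaa  a
   13  bcbaabcaabaacccc$baccbbc  c
   14  bcbcbaabcaabaacccc$baccb  b
   15  c$baccbbcbcbaabcaabaaccc  c
   16  caabaacccc$baccbbcbcbaab  b
   17  cbaabcaabaacccc$baccbbcb  b
   18  cbbcbcbaabcaabaacccc$bac  c
   19  cbcbaabcaabaacccc$baccbb  b
   20  cc$baccbbcbcbaabcaabaacc  c
   21  ccbbcbcbaabcaabaacccc$ba  a
   22  ccc$baccbbcbcbaabcaabaac  c
   23  cccc$baccbbcbcbaabcaabaa  a

ccbbaabaca$cacbcbbcbcaca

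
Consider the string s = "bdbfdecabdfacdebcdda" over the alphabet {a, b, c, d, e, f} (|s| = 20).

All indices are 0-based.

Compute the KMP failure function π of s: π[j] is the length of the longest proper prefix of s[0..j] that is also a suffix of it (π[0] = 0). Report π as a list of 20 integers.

π[0] = 0
j=1 s[j]='d': π[1]=0 (border '')
j=2 s[j]='b': π[2]=1 (border 'b')
j=3 s[j]='f': k: 1→0; π[3]=0 (border '')
j=4 s[j]='d': π[4]=0 (border '')
j=5 s[j]='e': π[5]=0 (border '')
j=6 s[j]='c': π[6]=0 (border '')
j=7 s[j]='a': π[7]=0 (border '')
j=8 s[j]='b': π[8]=1 (border 'b')
j=9 s[j]='d': π[9]=2 (border 'bd')
j=10 s[j]='f': k: 2→0; π[10]=0 (border '')
j=11 s[j]='a': π[11]=0 (border '')
j=12 s[j]='c': π[12]=0 (border '')
j=13 s[j]='d': π[13]=0 (border '')
j=14 s[j]='e': π[14]=0 (border '')
j=15 s[j]='b': π[15]=1 (border 'b')
j=16 s[j]='c': k: 1→0; π[16]=0 (border '')
j=17 s[j]='d': π[17]=0 (border '')
j=18 s[j]='d': π[18]=0 (border '')
j=19 s[j]='a': π[19]=0 (border '')

[0, 0, 1, 0, 0, 0, 0, 0, 1, 2, 0, 0, 0, 0, 0, 1, 0, 0, 0, 0]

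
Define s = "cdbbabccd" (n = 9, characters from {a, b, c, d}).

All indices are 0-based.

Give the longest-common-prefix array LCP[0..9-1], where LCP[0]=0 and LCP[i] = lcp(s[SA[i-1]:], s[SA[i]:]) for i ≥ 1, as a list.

sorted suffixes:
  #0 SA[0]=4  'abccd'
  #1 SA[1]=3  'babccd'
  #2 SA[2]=2  'bbabccd'
  #3 SA[3]=5  'bccd'
  #4 SA[4]=6  'ccd'
  #5 SA[5]=7  'cd'
  #6 SA[6]=0  'cdbbabccd'
  #7 SA[7]=8  'd'
  #8 SA[8]=1  'dbbabccd'

SA = [4, 3, 2, 5, 6, 7, 0, 8, 1]
[i] adj suffixes → lcp
  [1] 4/3 → 0 ('')
  [2] 3/2 → 1 ('b')
  [3] 2/5 → 1 ('b')
  [4] 5/6 → 0 ('')
  [5] 6/7 → 1 ('c')
  [6] 7/0 → 2 ('cd')
  [7] 0/8 → 0 ('')
  [8] 8/1 → 1 ('d')

[0, 0, 1, 1, 0, 1, 2, 0, 1]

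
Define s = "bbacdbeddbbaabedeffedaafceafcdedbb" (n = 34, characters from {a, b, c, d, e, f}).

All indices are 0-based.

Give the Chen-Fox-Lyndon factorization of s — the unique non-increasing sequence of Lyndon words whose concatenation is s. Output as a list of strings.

emit factor 1: 'b' (i=0, period=1)
emit factor 2: 'b' (i=1, period=1)
emit factor 3: 'acdbeddbb' (i=2, period=9)
emit factor 4: 'aabedeffedaafceafcdedbb' (i=11, period=23)

["b", "b", "acdbeddbb", "aabedeffedaafceafcdedbb"]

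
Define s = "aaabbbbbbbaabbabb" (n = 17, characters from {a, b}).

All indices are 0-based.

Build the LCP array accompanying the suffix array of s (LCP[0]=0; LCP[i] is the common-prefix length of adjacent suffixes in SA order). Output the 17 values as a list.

rank | idx | suffix
   0 |   0 | aaabbbbbbbaabbabb
   1 |  10 | aabbabb
   2 |   1 | aabbbbbbbaabbabb
   3 |  14 | abb
   4 |  11 | abbabb
   5 |   2 | abbbbbbbaabbabb
   6 |  16 | b
   7 |   9 | baabbabb
   8 |  13 | babb
   9 |  15 | bb
  10 |   8 | bbaabbabb
  11 |  12 | bbabb
  12 |   7 | bbbaabbabb
  13 |   6 | bbbbaabbabb
  14 |   5 | bbbbbaabbabb
  15 |   4 | bbbbbbaabbabb
  16 |   3 | bbbbbbbaabbabb

SA = [0, 10, 1, 14, 11, 2, 16, 9, 13, 15, 8, 12, 7, 6, 5, 4, 3]
i: (SA[i-1],SA[i]) lcp shared
  1: (0,10) 2 'aa'
  2: (10,1) 4 'aabb'
  3: (1,14) 1 'a'
  4: (14,11) 3 'abb'
  5: (11,2) 3 'abb'
  6: (2,16) 0 ''
  7: (16,9) 1 'b'
  8: (9,13) 2 'ba'
  9: (13,15) 1 'b'
  10: (15,8) 2 'bb'
  11: (8,12) 3 'bba'
  12: (12,7) 2 'bb'
  13: (7,6) 3 'bbb'
  14: (6,5) 4 'bbbb'
  15: (5,4) 5 'bbbbb'
  16: (4,3) 6 'bbbbbb'

[0, 2, 4, 1, 3, 3, 0, 1, 2, 1, 2, 3, 2, 3, 4, 5, 6]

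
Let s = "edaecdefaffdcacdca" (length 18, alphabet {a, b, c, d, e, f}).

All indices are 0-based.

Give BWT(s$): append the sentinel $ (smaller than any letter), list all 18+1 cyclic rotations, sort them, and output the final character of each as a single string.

accdfddaeecfca$defa

rank  rotation             last
    0  $edaecdefaffdcacdca  a
    1  a$edaecdefaffdcacdc  c
    2  acdca$edaecdefaffdc  c
    3  aecdefaffdcacdca$ed  d
    4  affdcacdca$edaecdef  f
    5  ca$edaecdefaffdcacd  d
    6  cacdca$edaecdefaffd  d
    7  cdca$edaecdefaffdca  a
    8  cdefaffdcacdca$edae  e
    9  daecdefaffdcacdca$e  e
   10  dca$edaecdefaffdcac  c
   11  dcacdca$edaecdefaff  f
   12  defaffdcacdca$edaec  c
   13  ecdefaffdcacdca$eda  a
   14  edaecdefaffdcacdca$  $
   15  efaffdcacdca$edaecd  d
   16  faffdcacdca$edaecde  e
   17  fdcacdca$edaecdefaf  f
   18  ffdcacdca$edaecdefa  a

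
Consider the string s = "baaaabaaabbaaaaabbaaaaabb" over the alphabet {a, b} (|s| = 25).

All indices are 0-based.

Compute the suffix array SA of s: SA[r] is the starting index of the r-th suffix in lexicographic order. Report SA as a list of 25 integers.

[18, 11, 1, 19, 12, 2, 20, 13, 6, 3, 21, 14, 7, 4, 22, 15, 8, 24, 17, 10, 0, 5, 23, 16, 9]

sorted suffixes:
  #0 SA[0]=18  'aaaaabb'
  #1 SA[1]=11  'aaaaabbaaaaabb'
  #2 SA[2]=1  'aaaabaaabbaaaaabbaaaaabb'
  #3 SA[3]=19  'aaaabb'
  #4 SA[4]=12  'aaaabbaaaaabb'
  #5 SA[5]=2  'aaabaaabbaaaaabbaaaaabb'
  #6 SA[6]=20  'aaabb'
  #7 SA[7]=13  'aaabbaaaaabb'
  #8 SA[8]=6  'aaabbaaaaabbaaaaabb'
  #9 SA[9]=3  'aabaaabbaaaaabbaaaaabb'
  #10 SA[10]=21  'aabb'
  #11 SA[11]=14  'aabbaaaaabb'
  #12 SA[12]=7  'aabbaaaaabbaaaaabb'
  #13 SA[13]=4  'abaaabbaaaaabbaaaaabb'
  #14 SA[14]=22  'abb'
  #15 SA[15]=15  'abbaaaaabb'
  #16 SA[16]=8  'abbaaaaabbaaaaabb'
  #17 SA[17]=24  'b'
  #18 SA[18]=17  'baaaaabb'
  #19 SA[19]=10  'baaaaabbaaaaabb'
  #20 SA[20]=0  'baaaabaaabbaaaaabbaaaaabb'
  #21 SA[21]=5  'baaabbaaaaabbaaaaabb'
  #22 SA[22]=23  'bb'
  #23 SA[23]=16  'bbaaaaabb'
  #24 SA[24]=9  'bbaaaaabbaaaaabb'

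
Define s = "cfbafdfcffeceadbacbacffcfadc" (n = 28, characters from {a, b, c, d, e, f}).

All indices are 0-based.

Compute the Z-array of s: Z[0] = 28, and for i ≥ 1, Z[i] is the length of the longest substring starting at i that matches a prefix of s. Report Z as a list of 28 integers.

Z[0]=28
i=1: fresh scan; Z[1]=0
i=2: fresh scan; Z[2]=0
i=3: fresh scan; Z[3]=0
i=4: fresh scan; Z[4]=0
i=5: fresh scan; Z[5]=0
i=6: fresh scan; Z[6]=0
i=7: fresh scan; Z[7]=2 grow→box=[7,9)
i=8: min(r-i=1, Z[1]=0)=0; Z[8]=0
i=9: fresh scan; Z[9]=0
i=10: fresh scan; Z[10]=0
i=11: fresh scan; Z[11]=1 grow→box=[11,12)
i=12: fresh scan; Z[12]=0
i=13: fresh scan; Z[13]=0
i=14: fresh scan; Z[14]=0
i=15: fresh scan; Z[15]=0
i=16: fresh scan; Z[16]=0
i=17: fresh scan; Z[17]=1 grow→box=[17,18)
i=18: fresh scan; Z[18]=0
i=19: fresh scan; Z[19]=0
i=20: fresh scan; Z[20]=2 grow→box=[20,22)
i=21: min(r-i=1, Z[1]=0)=0; Z[21]=0
i=22: fresh scan; Z[22]=0
i=23: fresh scan; Z[23]=2 grow→box=[23,25)
i=24: min(r-i=1, Z[1]=0)=0; Z[24]=0
i=25: fresh scan; Z[25]=0
i=26: fresh scan; Z[26]=0
i=27: fresh scan; Z[27]=1 grow→box=[27,28)

[28, 0, 0, 0, 0, 0, 0, 2, 0, 0, 0, 1, 0, 0, 0, 0, 0, 1, 0, 0, 2, 0, 0, 2, 0, 0, 0, 1]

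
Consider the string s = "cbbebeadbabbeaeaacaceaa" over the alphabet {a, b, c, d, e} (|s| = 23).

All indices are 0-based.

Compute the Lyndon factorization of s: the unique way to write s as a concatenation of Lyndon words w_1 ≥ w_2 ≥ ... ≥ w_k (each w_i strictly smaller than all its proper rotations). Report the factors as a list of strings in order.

["c", "bbebe", "adb", "abbeae", "aacace", "a", "a"]

emit factor 1: 'c' (i=0, period=1)
emit factor 2: 'bbebe' (i=1, period=5)
emit factor 3: 'adb' (i=6, period=3)
emit factor 4: 'abbeae' (i=9, period=6)
emit factor 5: 'aacace' (i=15, period=6)
emit factor 6: 'a' (i=21, period=1)
emit factor 7: 'a' (i=22, period=1)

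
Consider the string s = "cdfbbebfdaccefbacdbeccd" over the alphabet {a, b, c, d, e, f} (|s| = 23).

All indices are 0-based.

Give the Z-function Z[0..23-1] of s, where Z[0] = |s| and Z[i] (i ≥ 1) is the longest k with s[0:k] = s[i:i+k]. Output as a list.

[23, 0, 0, 0, 0, 0, 0, 0, 0, 0, 1, 1, 0, 0, 0, 0, 2, 0, 0, 0, 1, 2, 0]

Z[0]=23
i=1: fresh scan; Z[1]=0
i=2: fresh scan; Z[2]=0
i=3: fresh scan; Z[3]=0
i=4: fresh scan; Z[4]=0
i=5: fresh scan; Z[5]=0
i=6: fresh scan; Z[6]=0
i=7: fresh scan; Z[7]=0
i=8: fresh scan; Z[8]=0
i=9: fresh scan; Z[9]=0
i=10: fresh scan; Z[10]=1 grow→box=[10,11)
i=11: fresh scan; Z[11]=1 grow→box=[11,12)
i=12: fresh scan; Z[12]=0
i=13: fresh scan; Z[13]=0
i=14: fresh scan; Z[14]=0
i=15: fresh scan; Z[15]=0
i=16: fresh scan; Z[16]=2 grow→box=[16,18)
i=17: min(r-i=1, Z[1]=0)=0; Z[17]=0
i=18: fresh scan; Z[18]=0
i=19: fresh scan; Z[19]=0
i=20: fresh scan; Z[20]=1 grow→box=[20,21)
i=21: fresh scan; Z[21]=2 grow→box=[21,23)
i=22: min(r-i=1, Z[1]=0)=0; Z[22]=0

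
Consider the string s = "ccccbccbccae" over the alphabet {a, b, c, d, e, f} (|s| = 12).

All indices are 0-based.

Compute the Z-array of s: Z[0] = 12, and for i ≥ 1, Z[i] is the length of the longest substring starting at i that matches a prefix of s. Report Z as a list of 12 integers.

[12, 3, 2, 1, 0, 2, 1, 0, 2, 1, 0, 0]

Z[0]=12
i=1: outside box; Z[1]=3 extend→box=[1,4)
i=2: min(r-i=2, Z[1]=3)=2; Z[2]=2
i=3: min(r-i=1, Z[2]=2)=1; Z[3]=1
i=4: outside box; Z[4]=0
i=5: outside box; Z[5]=2 extend→box=[5,7)
i=6: min(r-i=1, Z[1]=3)=1; Z[6]=1
i=7: outside box; Z[7]=0
i=8: outside box; Z[8]=2 extend→box=[8,10)
i=9: min(r-i=1, Z[1]=3)=1; Z[9]=1
i=10: outside box; Z[10]=0
i=11: outside box; Z[11]=0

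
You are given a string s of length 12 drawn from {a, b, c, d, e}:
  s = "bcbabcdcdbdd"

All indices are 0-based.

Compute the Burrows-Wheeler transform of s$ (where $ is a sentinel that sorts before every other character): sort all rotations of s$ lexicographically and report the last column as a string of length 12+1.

dbc$adbdbdccb

rank  rotation       last
    0  $bcbabcdcdbdd  d
    1  abcdcdbdd$bcb  b
    2  babcdcdbdd$bc  c
    3  bcbabcdcdbdd$  $
    4  bcdcdbdd$bcba  a
    5  bdd$bcbabcdcd  d
    6  cbabcdcdbdd$b  b
    7  cdbdd$bcbabcd  d
    8  cdcdbdd$bcbab  b
    9  d$bcbabcdcdbd  d
   10  dbdd$bcbabcdc  c
   11  dcdbdd$bcbabc  c
   12  dd$bcbabcdcdb  b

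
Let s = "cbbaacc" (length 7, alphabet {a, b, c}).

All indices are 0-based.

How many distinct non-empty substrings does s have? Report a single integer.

24

rank | idx | suffix
   0 |   3 | aacc
   1 |   4 | acc
   2 |   2 | baacc
   3 |   1 | bbaacc
   4 |   6 | c
   5 |   0 | cbbaacc
   6 |   5 | cc

SA = [3, 4, 2, 1, 6, 0, 5]
rank  pair      lcp
   1  s[3:],s[4:]  1  'a'
   2  s[4:],s[2:]  0  ''
   3  s[2:],s[1:]  1  'b'
   4  s[1:],s[6:]  0  ''
   5  s[6:],s[0:]  1  'c'
   6  s[0:],s[5:]  1  'c'

n(n+1)/2 = 7·8/2 = 28
Σ LCP = 0 + 1 + 0 + 1 + 0 + 1 + 1 = 4
distinct = 28 − 4 = 24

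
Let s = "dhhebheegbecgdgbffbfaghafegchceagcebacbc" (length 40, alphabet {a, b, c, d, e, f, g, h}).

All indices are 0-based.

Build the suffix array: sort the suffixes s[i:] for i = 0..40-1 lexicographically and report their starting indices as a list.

[36, 23, 31, 20, 35, 38, 9, 18, 15, 4, 39, 37, 29, 33, 11, 27, 13, 0, 30, 34, 3, 10, 6, 7, 25, 19, 17, 24, 16, 8, 14, 32, 26, 12, 21, 22, 28, 2, 5, 1]

rank | idx | suffix
   0 |  36 | acbc
   1 |  23 | afegchceagcebacbc
   2 |  31 | agcebacbc
   3 |  20 | aghafegchceagcebacbc
   4 |  35 | bacbc
   5 |  38 | bc
   6 |   9 | becgdgbffbfaghafegchceagcebacbc
   7 |  18 | bfaghafegchceagcebacbc
   8 |  15 | bffbfaghafegchceagcebacbc
   9 |   4 | bheegbecgdgbffbfaghafegchceagcebacbc
  10 |  39 | c
  11 |  37 | cbc
  12 |  29 | ceagcebacbc
  13 |  33 | cebacbc
  14 |  11 | cgdgbffbfaghafegchceagcebacbc
  15 |  27 | chceagcebacbc
  16 |  13 | dgbffbfaghafegchceagcebacbc
  17 |   0 | dhhebheegbecgdgbffbfaghafegchceagcebacbc
  18 |  30 | eagcebacbc
  19 |  34 | ebacbc
  20 |   3 | ebheegbecgdgbffbfaghafegchceagcebacbc
  21 |  10 | ecgdgbffbfaghafegchceagcebacbc
  22 |   6 | eegbecgdgbffbfaghafegchceagcebacbc
  23 |   7 | egbecgdgbffbfaghafegchceagcebacbc
  24 |  25 | egchceagcebacbc
  25 |  19 | faghafegchceagcebacbc
  26 |  17 | fbfaghafegchceagcebacbc
  27 |  24 | fegchceagcebacbc
  28 |  16 | ffbfaghafegchceagcebacbc
  29 |   8 | gbecgdgbffbfaghafegchceagcebacbc
  30 |  14 | gbffbfaghafegchceagcebacbc
  31 |  32 | gcebacbc
  32 |  26 | gchceagcebacbc
  33 |  12 | gdgbffbfaghafegchceagcebacbc
  34 |  21 | ghafegchceagcebacbc
  35 |  22 | hafegchceagcebacbc
  36 |  28 | hceagcebacbc
  37 |   2 | hebheegbecgdgbffbfaghafegchceagcebacbc
  38 |   5 | heegbecgdgbffbfaghafegchceagcebacbc
  39 |   1 | hhebheegbecgdgbffbfaghafegchceagcebacbc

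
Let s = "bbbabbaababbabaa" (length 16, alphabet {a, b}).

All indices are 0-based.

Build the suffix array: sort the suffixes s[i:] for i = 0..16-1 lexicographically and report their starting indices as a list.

[15, 14, 6, 12, 7, 3, 9, 13, 5, 11, 2, 8, 4, 10, 1, 0]

sorted suffixes:
  #0 SA[0]=15  'a'
  #1 SA[1]=14  'aa'
  #2 SA[2]=6  'aababbabaa'
  #3 SA[3]=12  'abaa'
  #4 SA[4]=7  'ababbabaa'
  #5 SA[5]=3  'abbaababbabaa'
  #6 SA[6]=9  'abbabaa'
  #7 SA[7]=13  'baa'
  #8 SA[8]=5  'baababbabaa'
  #9 SA[9]=11  'babaa'
  #10 SA[10]=2  'babbaababbabaa'
  #11 SA[11]=8  'babbabaa'
  #12 SA[12]=4  'bbaababbabaa'
  #13 SA[13]=10  'bbabaa'
  #14 SA[14]=1  'bbabbaababbabaa'
  #15 SA[15]=0  'bbbabbaababbabaa'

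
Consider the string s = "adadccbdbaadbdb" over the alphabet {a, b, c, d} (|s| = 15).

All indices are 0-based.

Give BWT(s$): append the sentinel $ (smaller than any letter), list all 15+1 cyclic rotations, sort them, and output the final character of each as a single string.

rank  rotation          last
    0  $adadccbdbaadbdb  b
    1  aadbdb$adadccbdb  b
    2  adadccbdbaadbdb$  $
    3  adbdb$adadccbdba  a
    4  adccbdbaadbdb$ad  d
    5  b$adadccbdbaadbd  d
    6  baadbdb$adadccbd  d
    7  bdb$adadccbdbaad  d
    8  bdbaadbdb$adadcc  c
    9  cbdbaadbdb$adadc  c
   10  ccbdbaadbdb$adad  d
   11  dadccbdbaadbdb$a  a
   12  db$adadccbdbaadb  b
   13  dbaadbdb$adadccb  b
   14  dbdb$adadccbdbaa  a
   15  dccbdbaadbdb$ada  a

bb$addddccdabbaa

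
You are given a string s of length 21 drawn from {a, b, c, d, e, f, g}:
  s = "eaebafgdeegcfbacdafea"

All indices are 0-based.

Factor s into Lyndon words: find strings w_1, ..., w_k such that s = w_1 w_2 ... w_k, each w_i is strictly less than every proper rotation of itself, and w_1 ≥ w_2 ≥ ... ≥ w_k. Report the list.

["e", "aebafgdeegcfb", "acdafe", "a"]

emit factor 1: 'e' (i=0, period=1)
emit factor 2: 'aebafgdeegcfb' (i=1, period=13)
emit factor 3: 'acdafe' (i=14, period=6)
emit factor 4: 'a' (i=20, period=1)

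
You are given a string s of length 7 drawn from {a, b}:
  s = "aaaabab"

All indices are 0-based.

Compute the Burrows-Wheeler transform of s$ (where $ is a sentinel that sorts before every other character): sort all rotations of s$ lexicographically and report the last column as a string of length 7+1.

b$aabaaa

rank  rotation  last
    0  $aaaabab  b
    1  aaaabab$  $
    2  aaabab$a  a
    3  aabab$aa  a
    4  ab$aaaab  b
    5  abab$aaa  a
    6  b$aaaaba  a
    7  bab$aaaa  a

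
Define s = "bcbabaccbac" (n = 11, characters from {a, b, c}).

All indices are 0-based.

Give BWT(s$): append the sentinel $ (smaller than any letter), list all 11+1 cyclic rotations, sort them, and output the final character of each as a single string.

cbbbcca$abca

rank  rotation      last
    0  $bcbabaccbac  c
    1  abaccbac$bcb  b
    2  ac$bcbabaccb  b
    3  accbac$bcbab  b
    4  babaccbac$bc  c
    5  bac$bcbabacc  c
    6  baccbac$bcba  a
    7  bcbabaccbac$  $
    8  c$bcbabaccba  a
    9  cbabaccbac$b  b
   10  cbac$bcbabac  c
   11  ccbac$bcbaba  a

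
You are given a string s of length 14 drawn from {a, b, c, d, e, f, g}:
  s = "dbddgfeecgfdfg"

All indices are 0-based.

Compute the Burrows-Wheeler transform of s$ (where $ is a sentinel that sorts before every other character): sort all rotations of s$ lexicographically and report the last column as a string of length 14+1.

rank  rotation         last
    0  $dbddgfeecgfdfg  g
    1  bddgfeecgfdfg$d  d
    2  cgfdfg$dbddgfee  e
    3  dbddgfeecgfdfg$  $
    4  ddgfeecgfdfg$db  b
    5  dfg$dbddgfeecgf  f
    6  dgfeecgfdfg$dbd  d
    7  ecgfdfg$dbddgfe  e
    8  eecgfdfg$dbddgf  f
    9  fdfg$dbddgfeecg  g
   10  feecgfdfg$dbddg  g
   11  fg$dbddgfeecgfd  d
   12  g$dbddgfeecgfdf  f
   13  gfdfg$dbddgfeec  c
   14  gfeecgfdfg$dbdd  d

gde$bfdefggdfcd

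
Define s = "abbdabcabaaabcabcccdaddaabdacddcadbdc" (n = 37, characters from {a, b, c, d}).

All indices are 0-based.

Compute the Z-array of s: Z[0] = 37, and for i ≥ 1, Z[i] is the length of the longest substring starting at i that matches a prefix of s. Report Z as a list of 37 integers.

[37, 0, 0, 0, 2, 0, 0, 2, 0, 1, 1, 2, 0, 0, 2, 0, 0, 0, 0, 0, 1, 0, 0, 1, 2, 0, 0, 1, 0, 0, 0, 0, 1, 0, 0, 0, 0]

Z[0]=37
i=1: i≥r, start 0; Z[1]=0
i=2: i≥r, start 0; Z[2]=0
i=3: i≥r, start 0; Z[3]=0
i=4: i≥r, start 0; Z[4]=2 extend→box=[4,6)
i=5: min(r-i=1, Z[1]=0)=0; Z[5]=0
i=6: i≥r, start 0; Z[6]=0
i=7: i≥r, start 0; Z[7]=2 extend→box=[7,9)
i=8: min(r-i=1, Z[1]=0)=0; Z[8]=0
i=9: i≥r, start 0; Z[9]=1 extend→box=[9,10)
i=10: i≥r, start 0; Z[10]=1 extend→box=[10,11)
i=11: i≥r, start 0; Z[11]=2 extend→box=[11,13)
i=12: min(r-i=1, Z[1]=0)=0; Z[12]=0
i=13: i≥r, start 0; Z[13]=0
i=14: i≥r, start 0; Z[14]=2 extend→box=[14,16)
i=15: min(r-i=1, Z[1]=0)=0; Z[15]=0
i=16: i≥r, start 0; Z[16]=0
i=17: i≥r, start 0; Z[17]=0
i=18: i≥r, start 0; Z[18]=0
i=19: i≥r, start 0; Z[19]=0
i=20: i≥r, start 0; Z[20]=1 extend→box=[20,21)
i=21: i≥r, start 0; Z[21]=0
i=22: i≥r, start 0; Z[22]=0
i=23: i≥r, start 0; Z[23]=1 extend→box=[23,24)
i=24: i≥r, start 0; Z[24]=2 extend→box=[24,26)
i=25: min(r-i=1, Z[1]=0)=0; Z[25]=0
i=26: i≥r, start 0; Z[26]=0
i=27: i≥r, start 0; Z[27]=1 extend→box=[27,28)
i=28: i≥r, start 0; Z[28]=0
i=29: i≥r, start 0; Z[29]=0
i=30: i≥r, start 0; Z[30]=0
i=31: i≥r, start 0; Z[31]=0
i=32: i≥r, start 0; Z[32]=1 extend→box=[32,33)
i=33: i≥r, start 0; Z[33]=0
i=34: i≥r, start 0; Z[34]=0
i=35: i≥r, start 0; Z[35]=0
i=36: i≥r, start 0; Z[36]=0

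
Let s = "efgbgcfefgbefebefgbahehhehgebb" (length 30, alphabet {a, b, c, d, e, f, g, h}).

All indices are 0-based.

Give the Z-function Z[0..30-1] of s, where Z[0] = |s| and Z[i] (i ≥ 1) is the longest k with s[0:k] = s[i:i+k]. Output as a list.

Z[0]=30
i=1: i≥r, start 0; Z[1]=0
i=2: i≥r, start 0; Z[2]=0
i=3: i≥r, start 0; Z[3]=0
i=4: i≥r, start 0; Z[4]=0
i=5: i≥r, start 0; Z[5]=0
i=6: i≥r, start 0; Z[6]=0
i=7: i≥r, start 0; Z[7]=4 grow→box=[7,11)
i=8: min(r-i=3, Z[1]=0)=0; Z[8]=0
i=9: min(r-i=2, Z[2]=0)=0; Z[9]=0
i=10: min(r-i=1, Z[3]=0)=0; Z[10]=0
i=11: i≥r, start 0; Z[11]=2 grow→box=[11,13)
i=12: min(r-i=1, Z[1]=0)=0; Z[12]=0
i=13: i≥r, start 0; Z[13]=1 grow→box=[13,14)
i=14: i≥r, start 0; Z[14]=0
i=15: i≥r, start 0; Z[15]=4 grow→box=[15,19)
i=16: min(r-i=3, Z[1]=0)=0; Z[16]=0
i=17: min(r-i=2, Z[2]=0)=0; Z[17]=0
i=18: min(r-i=1, Z[3]=0)=0; Z[18]=0
i=19: i≥r, start 0; Z[19]=0
i=20: i≥r, start 0; Z[20]=0
i=21: i≥r, start 0; Z[21]=1 grow→box=[21,22)
i=22: i≥r, start 0; Z[22]=0
i=23: i≥r, start 0; Z[23]=0
i=24: i≥r, start 0; Z[24]=1 grow→box=[24,25)
i=25: i≥r, start 0; Z[25]=0
i=26: i≥r, start 0; Z[26]=0
i=27: i≥r, start 0; Z[27]=1 grow→box=[27,28)
i=28: i≥r, start 0; Z[28]=0
i=29: i≥r, start 0; Z[29]=0

[30, 0, 0, 0, 0, 0, 0, 4, 0, 0, 0, 2, 0, 1, 0, 4, 0, 0, 0, 0, 0, 1, 0, 0, 1, 0, 0, 1, 0, 0]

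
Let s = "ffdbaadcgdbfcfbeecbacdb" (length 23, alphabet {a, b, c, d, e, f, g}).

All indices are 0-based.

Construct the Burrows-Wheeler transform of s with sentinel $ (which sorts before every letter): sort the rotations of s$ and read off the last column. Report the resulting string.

bbbaddcfdeafdcfgaebcbf$c

rank  rotation                  last
    0  $ffdbaadcgdbfcfbeecbacdb  b
    1  aadcgdbfcfbeecbacdb$ffdb  b
    2  acdb$ffdbaadcgdbfcfbeecb  b
    3  adcgdbfcfbeecbacdb$ffdba  a
    4  b$ffdbaadcgdbfcfbeecbacd  d
    5  baadcgdbfcfbeecbacdb$ffd  d
    6  bacdb$ffdbaadcgdbfcfbeec  c
    7  beecbacdb$ffdbaadcgdbfcf  f
    8  bfcfbeecbacdb$ffdbaadcgd  d
    9  cbacdb$ffdbaadcgdbfcfbee  e
   10  cdb$ffdbaadcgdbfcfbeecba  a
   11  cfbeecbacdb$ffdbaadcgdbf  f
   12  cgdbfcfbeecbacdb$ffdbaad  d
   13  db$ffdbaadcgdbfcfbeecbac  c
   14  dbaadcgdbfcfbeecbacdb$ff  f
   15  dbfcfbeecbacdb$ffdbaadcg  g
   16  dcgdbfcfbeecbacdb$ffdbaa  a
   17  ecbacdb$ffdbaadcgdbfcfbe  e
   18  eecbacdb$ffdbaadcgdbfcfb  b
   19  fbeecbacdb$ffdbaadcgdbfc  c
   20  fcfbeecbacdb$ffdbaadcgdb  b
   21  fdbaadcgdbfcfbeecbacdb$f  f
   22  ffdbaadcgdbfcfbeecbacdb$  $
   23  gdbfcfbeecbacdb$ffdbaadc  c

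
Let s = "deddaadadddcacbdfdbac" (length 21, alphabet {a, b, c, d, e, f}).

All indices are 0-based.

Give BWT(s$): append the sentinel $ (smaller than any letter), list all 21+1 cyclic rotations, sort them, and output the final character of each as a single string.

rank  rotation                last
    0  $deddaadadddcacbdfdbac  c
    1  aadadddcacbdfdbac$dedd  d
    2  ac$deddaadadddcacbdfdb  b
    3  acbdfdbac$deddaadadddc  c
    4  adadddcacbdfdbac$dedda  a
    5  adddcacbdfdbac$deddaad  d
    6  bac$deddaadadddcacbdfd  d
    7  bdfdbac$deddaadadddcac  c
    8  c$deddaadadddcacbdfdba  a
    9  cacbdfdbac$deddaadaddd  d
   10  cbdfdbac$deddaadadddca  a
   11  daadadddcacbdfdbac$ded  d
   12  dadddcacbdfdbac$deddaa  a
   13  dbac$deddaadadddcacbdf  f
   14  dcacbdfdbac$deddaadadd  d
   15  ddaadadddcacbdfdbac$de  e
   16  ddcacbdfdbac$deddaadad  d
   17  dddcacbdfdbac$deddaada  a
   18  deddaadadddcacbdfdbac$  $
   19  dfdbac$deddaadadddcacb  b
   20  eddaadadddcacbdfdbac$d  d
   21  fdbac$deddaadadddcacbd  d

cdbcaddcadadafdeda$bdd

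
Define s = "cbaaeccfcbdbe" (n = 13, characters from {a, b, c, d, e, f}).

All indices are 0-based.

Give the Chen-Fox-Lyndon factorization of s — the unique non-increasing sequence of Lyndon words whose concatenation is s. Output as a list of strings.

emit factor 1: 'c' (i=0, period=1)
emit factor 2: 'b' (i=1, period=1)
emit factor 3: 'aaeccfcbdbe' (i=2, period=11)

["c", "b", "aaeccfcbdbe"]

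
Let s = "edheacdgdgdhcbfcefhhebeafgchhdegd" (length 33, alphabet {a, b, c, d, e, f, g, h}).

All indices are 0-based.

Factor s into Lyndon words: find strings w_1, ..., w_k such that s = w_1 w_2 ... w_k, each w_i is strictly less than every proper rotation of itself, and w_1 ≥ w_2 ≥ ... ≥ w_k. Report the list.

["e", "dhe", "acdgdgdhcbfcefhhebeafgchhdegd"]

emit factor 1: 'e' (i=0, period=1)
emit factor 2: 'dhe' (i=1, period=3)
emit factor 3: 'acdgdgdhcbfcefhhebeafgchhdegd' (i=4, period=29)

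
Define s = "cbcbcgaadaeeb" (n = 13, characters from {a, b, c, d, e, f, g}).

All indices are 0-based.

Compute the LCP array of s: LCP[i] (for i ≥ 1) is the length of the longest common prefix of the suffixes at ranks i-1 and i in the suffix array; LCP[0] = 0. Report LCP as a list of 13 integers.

rank→(start, suffix):
  0 → (6, 'aadaeeb')
  1 → (7, 'adaeeb')
  2 → (9, 'aeeb')
  3 → (12, 'b')
  4 → (1, 'bcbcgaadaeeb')
  5 → (3, 'bcgaadaeeb')
  6 → (0, 'cbcbcgaadaeeb')
  7 → (2, 'cbcgaadaeeb')
  8 → (4, 'cgaadaeeb')
  9 → (8, 'daeeb')
  10 → (11, 'eb')
  11 → (10, 'eeb')
  12 → (5, 'gaadaeeb')

SA = [6, 7, 9, 12, 1, 3, 0, 2, 4, 8, 11, 10, 5]
rank  pair      lcp
   1  s[6:],s[7:]  1  'a'
   2  s[7:],s[9:]  1  'a'
   3  s[9:],s[12:]  0  ''
   4  s[12:],s[1:]  1  'b'
   5  s[1:],s[3:]  2  'bc'
   6  s[3:],s[0:]  0  ''
   7  s[0:],s[2:]  3  'cbc'
   8  s[2:],s[4:]  1  'c'
   9  s[4:],s[8:]  0  ''
  10  s[8:],s[11:]  0  ''
  11  s[11:],s[10:]  1  'e'
  12  s[10:],s[5:]  0  ''

[0, 1, 1, 0, 1, 2, 0, 3, 1, 0, 0, 1, 0]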